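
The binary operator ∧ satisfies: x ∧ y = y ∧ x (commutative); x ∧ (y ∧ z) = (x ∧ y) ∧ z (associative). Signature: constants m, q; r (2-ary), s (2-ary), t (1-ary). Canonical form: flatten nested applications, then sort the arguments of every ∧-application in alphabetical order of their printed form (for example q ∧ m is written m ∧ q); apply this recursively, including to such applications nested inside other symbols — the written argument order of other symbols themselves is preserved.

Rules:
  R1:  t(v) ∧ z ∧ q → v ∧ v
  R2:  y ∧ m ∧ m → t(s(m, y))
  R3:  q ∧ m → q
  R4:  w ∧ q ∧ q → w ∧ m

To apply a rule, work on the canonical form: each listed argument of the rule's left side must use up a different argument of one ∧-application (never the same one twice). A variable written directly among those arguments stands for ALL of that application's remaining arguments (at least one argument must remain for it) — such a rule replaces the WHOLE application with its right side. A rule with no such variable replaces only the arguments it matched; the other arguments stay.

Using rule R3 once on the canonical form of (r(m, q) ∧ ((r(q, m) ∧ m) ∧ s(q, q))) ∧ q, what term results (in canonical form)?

Canonical form:  m ∧ q ∧ r(m, q) ∧ r(q, m) ∧ s(q, q)
R3 matches:  uses m, q
New term:  q ∧ r(m, q) ∧ r(q, m) ∧ s(q, q)

Answer: q ∧ r(m, q) ∧ r(q, m) ∧ s(q, q)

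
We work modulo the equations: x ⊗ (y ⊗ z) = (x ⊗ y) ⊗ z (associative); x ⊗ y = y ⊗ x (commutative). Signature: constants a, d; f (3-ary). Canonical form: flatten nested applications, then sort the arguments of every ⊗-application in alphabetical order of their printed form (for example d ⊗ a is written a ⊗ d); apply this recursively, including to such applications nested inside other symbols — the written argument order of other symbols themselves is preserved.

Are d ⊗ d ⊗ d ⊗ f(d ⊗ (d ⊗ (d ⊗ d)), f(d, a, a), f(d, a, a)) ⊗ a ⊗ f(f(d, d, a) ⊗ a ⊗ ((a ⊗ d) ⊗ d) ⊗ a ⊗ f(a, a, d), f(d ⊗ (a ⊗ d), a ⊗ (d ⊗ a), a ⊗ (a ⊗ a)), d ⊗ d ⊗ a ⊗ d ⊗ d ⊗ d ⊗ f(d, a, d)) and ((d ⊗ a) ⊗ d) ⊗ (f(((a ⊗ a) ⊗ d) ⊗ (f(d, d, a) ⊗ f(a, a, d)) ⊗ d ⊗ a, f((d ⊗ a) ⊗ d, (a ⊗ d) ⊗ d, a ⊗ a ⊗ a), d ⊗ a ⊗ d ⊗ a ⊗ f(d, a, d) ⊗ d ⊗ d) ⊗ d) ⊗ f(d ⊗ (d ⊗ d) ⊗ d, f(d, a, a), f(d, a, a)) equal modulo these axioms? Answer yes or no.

Left:  d ⊗ d ⊗ d ⊗ f(d ⊗ (d ⊗ (d ⊗ d)), f(d, a, a), f(d, a, a)) ⊗ a ⊗ f(f(d, d, a) ⊗ a ⊗ ((a ⊗ d) ⊗ d) ⊗ a ⊗ f(a, a, d), f(d ⊗ (a ⊗ d), a ⊗ (d ⊗ a), a ⊗ (a ⊗ a)), d ⊗ d ⊗ a ⊗ d ⊗ d ⊗ d ⊗ f(d, a, d))
  Inside:  f(d ⊗ (d ⊗ (d ⊗ d)), f(d, a, a), f(d, a, a))  →  f(d ⊗ d ⊗ d ⊗ d, f(d, a, a), f(d, a, a))
  Inside:  f(f(d, d, a) ⊗ a ⊗ ((a ⊗ d) ⊗ d) ⊗ a ⊗ f(a, a, d), f(d ⊗ (a ⊗ d), a ⊗ (d ⊗ a), a ⊗ (a ⊗ a)), d ⊗ d ⊗ a ⊗ d ⊗ d ⊗ d ⊗ f(d, a, d))  →  f(a ⊗ a ⊗ a ⊗ d ⊗ d ⊗ f(a, a, d) ⊗ f(d, d, a), f(a ⊗ d ⊗ d, a ⊗ a ⊗ d, a ⊗ a ⊗ a), a ⊗ d ⊗ d ⊗ d ⊗ d ⊗ d ⊗ f(d, a, d))
  Sort:  a ⊗ d ⊗ d ⊗ d ⊗ f(a ⊗ a ⊗ a ⊗ d ⊗ d ⊗ f(a, a, d) ⊗ f(d, d, a), f(a ⊗ d ⊗ d, a ⊗ a ⊗ d, a ⊗ a ⊗ a), a ⊗ d ⊗ d ⊗ d ⊗ d ⊗ d ⊗ f(d, a, d)) ⊗ f(d ⊗ d ⊗ d ⊗ d, f(d, a, a), f(d, a, a))
Right:  ((d ⊗ a) ⊗ d) ⊗ (f(((a ⊗ a) ⊗ d) ⊗ (f(d, d, a) ⊗ f(a, a, d)) ⊗ d ⊗ a, f((d ⊗ a) ⊗ d, (a ⊗ d) ⊗ d, a ⊗ a ⊗ a), d ⊗ a ⊗ d ⊗ a ⊗ f(d, a, d) ⊗ d ⊗ d) ⊗ d) ⊗ f(d ⊗ (d ⊗ d) ⊗ d, f(d, a, a), f(d, a, a))
  Un-nest:  d ⊗ a ⊗ d ⊗ f(((a ⊗ a) ⊗ d) ⊗ (f(d, d, a) ⊗ f(a, a, d)) ⊗ d ⊗ a, f((d ⊗ a) ⊗ d, (a ⊗ d) ⊗ d, a ⊗ a ⊗ a), d ⊗ a ⊗ d ⊗ a ⊗ f(d, a, d) ⊗ d ⊗ d) ⊗ d ⊗ f(d ⊗ (d ⊗ d) ⊗ d, f(d, a, a), f(d, a, a))
  Simplify inside:  f(((a ⊗ a) ⊗ d) ⊗ (f(d, d, a) ⊗ f(a, a, d)) ⊗ d ⊗ a, f((d ⊗ a) ⊗ d, (a ⊗ d) ⊗ d, a ⊗ a ⊗ a), d ⊗ a ⊗ d ⊗ a ⊗ f(d, a, d) ⊗ d ⊗ d)  →  f(a ⊗ a ⊗ a ⊗ d ⊗ d ⊗ f(a, a, d) ⊗ f(d, d, a), f(a ⊗ d ⊗ d, a ⊗ d ⊗ d, a ⊗ a ⊗ a), a ⊗ a ⊗ d ⊗ d ⊗ d ⊗ d ⊗ f(d, a, d))
  Inside:  f(d ⊗ (d ⊗ d) ⊗ d, f(d, a, a), f(d, a, a))  →  f(d ⊗ d ⊗ d ⊗ d, f(d, a, a), f(d, a, a))
  Sort:  a ⊗ d ⊗ d ⊗ d ⊗ f(a ⊗ a ⊗ a ⊗ d ⊗ d ⊗ f(a, a, d) ⊗ f(d, d, a), f(a ⊗ d ⊗ d, a ⊗ d ⊗ d, a ⊗ a ⊗ a), a ⊗ a ⊗ d ⊗ d ⊗ d ⊗ d ⊗ f(d, a, d)) ⊗ f(d ⊗ d ⊗ d ⊗ d, f(d, a, a), f(d, a, a))

Answer: no — a ⊗ d ⊗ d ⊗ d ⊗ f(a ⊗ a ⊗ a ⊗ d ⊗ d ⊗ f(a, a, d) ⊗ f(d, d, a), f(a ⊗ d ⊗ d, a ⊗ a ⊗ d, a ⊗ a ⊗ a), a ⊗ d ⊗ d ⊗ d ⊗ d ⊗ d ⊗ f(d, a, d)) ⊗ f(d ⊗ d ⊗ d ⊗ d, f(d, a, a), f(d, a, a)) vs a ⊗ d ⊗ d ⊗ d ⊗ f(a ⊗ a ⊗ a ⊗ d ⊗ d ⊗ f(a, a, d) ⊗ f(d, d, a), f(a ⊗ d ⊗ d, a ⊗ d ⊗ d, a ⊗ a ⊗ a), a ⊗ a ⊗ d ⊗ d ⊗ d ⊗ d ⊗ f(d, a, d)) ⊗ f(d ⊗ d ⊗ d ⊗ d, f(d, a, a), f(d, a, a))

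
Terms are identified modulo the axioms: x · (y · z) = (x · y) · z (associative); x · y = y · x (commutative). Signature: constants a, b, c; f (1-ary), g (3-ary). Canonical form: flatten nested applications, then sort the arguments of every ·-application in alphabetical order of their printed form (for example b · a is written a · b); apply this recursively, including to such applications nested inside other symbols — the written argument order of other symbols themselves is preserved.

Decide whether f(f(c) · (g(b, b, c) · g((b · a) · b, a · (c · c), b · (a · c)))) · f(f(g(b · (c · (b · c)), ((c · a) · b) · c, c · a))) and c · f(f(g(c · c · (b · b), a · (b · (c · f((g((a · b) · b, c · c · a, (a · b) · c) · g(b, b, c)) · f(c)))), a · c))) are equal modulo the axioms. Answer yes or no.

Left:  f(f(c) · (g(b, b, c) · g((b · a) · b, a · (c · c), b · (a · c)))) · f(f(g(b · (c · (b · c)), ((c · a) · b) · c, c · a)))
  Inside:  f(f(c) · (g(b, b, c) · g((b · a) · b, a · (c · c), b · (a · c))))  →  f(f(c) · g(a · b · b, a · c · c, a · b · c) · g(b, b, c))
  Simplify inside:  f(f(g(b · (c · (b · c)), ((c · a) · b) · c, c · a)))  →  f(f(g(b · b · c · c, a · b · c · c, a · c)))
  Sort:  f(f(c) · g(a · b · b, a · c · c, a · b · c) · g(b, b, c)) · f(f(g(b · b · c · c, a · b · c · c, a · c)))
Right:  c · f(f(g(c · c · (b · b), a · (b · (c · f((g((a · b) · b, c · c · a, (a · b) · c) · g(b, b, c)) · f(c)))), a · c)))
  Simplify inside:  f(f(g(c · c · (b · b), a · (b · (c · f((g((a · b) · b, c · c · a, (a · b) · c) · g(b, b, c)) · f(c)))), a · c)))  →  f(f(g(b · b · c · c, a · b · c · f(f(c) · g(a · b · b, a · c · c, a · b · c) · g(b, b, c)), a · c)))
  Sort:  c · f(f(g(b · b · c · c, a · b · c · f(f(c) · g(a · b · b, a · c · c, a · b · c) · g(b, b, c)), a · c)))

Answer: no — f(f(c) · g(a · b · b, a · c · c, a · b · c) · g(b, b, c)) · f(f(g(b · b · c · c, a · b · c · c, a · c))) vs c · f(f(g(b · b · c · c, a · b · c · f(f(c) · g(a · b · b, a · c · c, a · b · c) · g(b, b, c)), a · c)))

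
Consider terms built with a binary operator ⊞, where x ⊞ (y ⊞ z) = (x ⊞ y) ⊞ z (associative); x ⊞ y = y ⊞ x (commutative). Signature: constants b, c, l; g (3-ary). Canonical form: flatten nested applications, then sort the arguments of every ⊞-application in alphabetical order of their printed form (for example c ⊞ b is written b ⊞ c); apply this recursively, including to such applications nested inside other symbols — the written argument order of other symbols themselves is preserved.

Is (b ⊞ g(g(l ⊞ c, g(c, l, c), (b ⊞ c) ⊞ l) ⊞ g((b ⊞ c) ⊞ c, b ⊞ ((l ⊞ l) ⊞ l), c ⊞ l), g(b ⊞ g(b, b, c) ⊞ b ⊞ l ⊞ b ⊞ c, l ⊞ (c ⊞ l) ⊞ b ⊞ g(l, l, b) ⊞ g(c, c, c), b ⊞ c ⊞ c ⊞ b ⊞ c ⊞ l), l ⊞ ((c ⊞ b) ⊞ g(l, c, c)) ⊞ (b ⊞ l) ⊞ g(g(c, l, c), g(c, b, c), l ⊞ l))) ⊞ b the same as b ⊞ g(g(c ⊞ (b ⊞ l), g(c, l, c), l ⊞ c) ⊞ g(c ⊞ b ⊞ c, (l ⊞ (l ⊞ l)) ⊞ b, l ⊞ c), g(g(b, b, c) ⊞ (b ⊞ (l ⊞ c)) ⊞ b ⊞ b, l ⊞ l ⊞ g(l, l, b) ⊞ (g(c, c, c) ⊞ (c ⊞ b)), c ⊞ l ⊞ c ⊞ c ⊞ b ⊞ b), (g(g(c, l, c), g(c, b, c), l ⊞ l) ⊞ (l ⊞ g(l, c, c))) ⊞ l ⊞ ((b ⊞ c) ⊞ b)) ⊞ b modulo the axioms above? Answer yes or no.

Answer: no — b ⊞ b ⊞ g(g(b ⊞ c ⊞ c, b ⊞ l ⊞ l ⊞ l, c ⊞ l) ⊞ g(c ⊞ l, g(c, l, c), b ⊞ c ⊞ l), g(b ⊞ b ⊞ b ⊞ c ⊞ g(b, b, c) ⊞ l, b ⊞ c ⊞ g(c, c, c) ⊞ g(l, l, b) ⊞ l ⊞ l, b ⊞ b ⊞ c ⊞ c ⊞ c ⊞ l), b ⊞ b ⊞ c ⊞ g(g(c, l, c), g(c, b, c), l ⊞ l) ⊞ g(l, c, c) ⊞ l ⊞ l) vs b ⊞ b ⊞ g(g(b ⊞ c ⊞ c, b ⊞ l ⊞ l ⊞ l, c ⊞ l) ⊞ g(b ⊞ c ⊞ l, g(c, l, c), c ⊞ l), g(b ⊞ b ⊞ b ⊞ c ⊞ g(b, b, c) ⊞ l, b ⊞ c ⊞ g(c, c, c) ⊞ g(l, l, b) ⊞ l ⊞ l, b ⊞ b ⊞ c ⊞ c ⊞ c ⊞ l), b ⊞ b ⊞ c ⊞ g(g(c, l, c), g(c, b, c), l ⊞ l) ⊞ g(l, c, c) ⊞ l ⊞ l)

Derivation:
Left:  (b ⊞ g(g(l ⊞ c, g(c, l, c), (b ⊞ c) ⊞ l) ⊞ g((b ⊞ c) ⊞ c, b ⊞ ((l ⊞ l) ⊞ l), c ⊞ l), g(b ⊞ g(b, b, c) ⊞ b ⊞ l ⊞ b ⊞ c, l ⊞ (c ⊞ l) ⊞ b ⊞ g(l, l, b) ⊞ g(c, c, c), b ⊞ c ⊞ c ⊞ b ⊞ c ⊞ l), l ⊞ ((c ⊞ b) ⊞ g(l, c, c)) ⊞ (b ⊞ l) ⊞ g(g(c, l, c), g(c, b, c), l ⊞ l))) ⊞ b
  Flatten:  b ⊞ g(g(l ⊞ c, g(c, l, c), (b ⊞ c) ⊞ l) ⊞ g((b ⊞ c) ⊞ c, b ⊞ ((l ⊞ l) ⊞ l), c ⊞ l), g(b ⊞ g(b, b, c) ⊞ b ⊞ l ⊞ b ⊞ c, l ⊞ (c ⊞ l) ⊞ b ⊞ g(l, l, b) ⊞ g(c, c, c), b ⊞ c ⊞ c ⊞ b ⊞ c ⊞ l), l ⊞ ((c ⊞ b) ⊞ g(l, c, c)) ⊞ (b ⊞ l) ⊞ g(g(c, l, c), g(c, b, c), l ⊞ l)) ⊞ b
  Inside:  g(g(l ⊞ c, g(c, l, c), (b ⊞ c) ⊞ l) ⊞ g((b ⊞ c) ⊞ c, b ⊞ ((l ⊞ l) ⊞ l), c ⊞ l), g(b ⊞ g(b, b, c) ⊞ b ⊞ l ⊞ b ⊞ c, l ⊞ (c ⊞ l) ⊞ b ⊞ g(l, l, b) ⊞ g(c, c, c), b ⊞ c ⊞ c ⊞ b ⊞ c ⊞ l), l ⊞ ((c ⊞ b) ⊞ g(l, c, c)) ⊞ (b ⊞ l) ⊞ g(g(c, l, c), g(c, b, c), l ⊞ l))  →  g(g(b ⊞ c ⊞ c, b ⊞ l ⊞ l ⊞ l, c ⊞ l) ⊞ g(c ⊞ l, g(c, l, c), b ⊞ c ⊞ l), g(b ⊞ b ⊞ b ⊞ c ⊞ g(b, b, c) ⊞ l, b ⊞ c ⊞ g(c, c, c) ⊞ g(l, l, b) ⊞ l ⊞ l, b ⊞ b ⊞ c ⊞ c ⊞ c ⊞ l), b ⊞ b ⊞ c ⊞ g(g(c, l, c), g(c, b, c), l ⊞ l) ⊞ g(l, c, c) ⊞ l ⊞ l)
  Sort:  b ⊞ b ⊞ g(g(b ⊞ c ⊞ c, b ⊞ l ⊞ l ⊞ l, c ⊞ l) ⊞ g(c ⊞ l, g(c, l, c), b ⊞ c ⊞ l), g(b ⊞ b ⊞ b ⊞ c ⊞ g(b, b, c) ⊞ l, b ⊞ c ⊞ g(c, c, c) ⊞ g(l, l, b) ⊞ l ⊞ l, b ⊞ b ⊞ c ⊞ c ⊞ c ⊞ l), b ⊞ b ⊞ c ⊞ g(g(c, l, c), g(c, b, c), l ⊞ l) ⊞ g(l, c, c) ⊞ l ⊞ l)
Right:  b ⊞ g(g(c ⊞ (b ⊞ l), g(c, l, c), l ⊞ c) ⊞ g(c ⊞ b ⊞ c, (l ⊞ (l ⊞ l)) ⊞ b, l ⊞ c), g(g(b, b, c) ⊞ (b ⊞ (l ⊞ c)) ⊞ b ⊞ b, l ⊞ l ⊞ g(l, l, b) ⊞ (g(c, c, c) ⊞ (c ⊞ b)), c ⊞ l ⊞ c ⊞ c ⊞ b ⊞ b), (g(g(c, l, c), g(c, b, c), l ⊞ l) ⊞ (l ⊞ g(l, c, c))) ⊞ l ⊞ ((b ⊞ c) ⊞ b)) ⊞ b
  Inside:  g(g(c ⊞ (b ⊞ l), g(c, l, c), l ⊞ c) ⊞ g(c ⊞ b ⊞ c, (l ⊞ (l ⊞ l)) ⊞ b, l ⊞ c), g(g(b, b, c) ⊞ (b ⊞ (l ⊞ c)) ⊞ b ⊞ b, l ⊞ l ⊞ g(l, l, b) ⊞ (g(c, c, c) ⊞ (c ⊞ b)), c ⊞ l ⊞ c ⊞ c ⊞ b ⊞ b), (g(g(c, l, c), g(c, b, c), l ⊞ l) ⊞ (l ⊞ g(l, c, c))) ⊞ l ⊞ ((b ⊞ c) ⊞ b))  →  g(g(b ⊞ c ⊞ c, b ⊞ l ⊞ l ⊞ l, c ⊞ l) ⊞ g(b ⊞ c ⊞ l, g(c, l, c), c ⊞ l), g(b ⊞ b ⊞ b ⊞ c ⊞ g(b, b, c) ⊞ l, b ⊞ c ⊞ g(c, c, c) ⊞ g(l, l, b) ⊞ l ⊞ l, b ⊞ b ⊞ c ⊞ c ⊞ c ⊞ l), b ⊞ b ⊞ c ⊞ g(g(c, l, c), g(c, b, c), l ⊞ l) ⊞ g(l, c, c) ⊞ l ⊞ l)
  Order the arguments:  b ⊞ b ⊞ g(g(b ⊞ c ⊞ c, b ⊞ l ⊞ l ⊞ l, c ⊞ l) ⊞ g(b ⊞ c ⊞ l, g(c, l, c), c ⊞ l), g(b ⊞ b ⊞ b ⊞ c ⊞ g(b, b, c) ⊞ l, b ⊞ c ⊞ g(c, c, c) ⊞ g(l, l, b) ⊞ l ⊞ l, b ⊞ b ⊞ c ⊞ c ⊞ c ⊞ l), b ⊞ b ⊞ c ⊞ g(g(c, l, c), g(c, b, c), l ⊞ l) ⊞ g(l, c, c) ⊞ l ⊞ l)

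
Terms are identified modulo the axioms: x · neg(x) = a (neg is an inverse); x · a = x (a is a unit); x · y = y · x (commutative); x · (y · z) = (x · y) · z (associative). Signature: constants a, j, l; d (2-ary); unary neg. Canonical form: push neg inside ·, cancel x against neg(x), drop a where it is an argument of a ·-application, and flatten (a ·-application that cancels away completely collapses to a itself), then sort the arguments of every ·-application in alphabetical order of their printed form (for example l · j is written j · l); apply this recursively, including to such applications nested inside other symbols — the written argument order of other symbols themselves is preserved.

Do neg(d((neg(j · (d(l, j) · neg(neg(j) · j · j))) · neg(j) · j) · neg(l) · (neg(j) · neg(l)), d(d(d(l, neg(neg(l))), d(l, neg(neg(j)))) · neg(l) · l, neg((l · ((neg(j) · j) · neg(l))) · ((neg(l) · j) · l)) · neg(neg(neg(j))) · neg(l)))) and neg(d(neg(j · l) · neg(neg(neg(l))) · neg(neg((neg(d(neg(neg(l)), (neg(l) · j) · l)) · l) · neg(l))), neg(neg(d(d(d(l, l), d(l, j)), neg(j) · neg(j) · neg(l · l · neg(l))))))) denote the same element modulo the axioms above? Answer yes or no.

Answer: yes — both canonical forms are neg(d(neg(d(l, j)) · neg(j) · neg(l) · neg(l), d(d(d(l, l), d(l, j)), neg(j) · neg(j) · neg(l))))

Derivation:
Left:  neg(d((neg(j · (d(l, j) · neg(neg(j) · j · j))) · neg(j) · j) · neg(l) · (neg(j) · neg(l)), d(d(d(l, neg(neg(l))), d(l, neg(neg(j)))) · neg(l) · l, neg((l · ((neg(j) · j) · neg(l))) · ((neg(l) · j) · l)) · neg(neg(neg(j))) · neg(l))))
  Push neg inside:  distribute neg over · and collapse double neg
  Collect:  neg(d(neg(d(l, j)) · neg(j) · neg(l) · neg(l), d(d(d(l, l), d(l, j)), neg(j) · neg(j) · neg(l))))
Right:  neg(d(neg(j · l) · neg(neg(neg(l))) · neg(neg((neg(d(neg(neg(l)), (neg(l) · j) · l)) · l) · neg(l))), neg(neg(d(d(d(l, l), d(l, j)), neg(j) · neg(j) · neg(l · l · neg(l)))))))
  Push neg inside:  distribute neg over · and collapse double neg
  Combine occurrences:  neg(d(neg(d(l, j)) · neg(j) · neg(l) · neg(l), d(d(d(l, l), d(l, j)), neg(j) · neg(j) · neg(l))))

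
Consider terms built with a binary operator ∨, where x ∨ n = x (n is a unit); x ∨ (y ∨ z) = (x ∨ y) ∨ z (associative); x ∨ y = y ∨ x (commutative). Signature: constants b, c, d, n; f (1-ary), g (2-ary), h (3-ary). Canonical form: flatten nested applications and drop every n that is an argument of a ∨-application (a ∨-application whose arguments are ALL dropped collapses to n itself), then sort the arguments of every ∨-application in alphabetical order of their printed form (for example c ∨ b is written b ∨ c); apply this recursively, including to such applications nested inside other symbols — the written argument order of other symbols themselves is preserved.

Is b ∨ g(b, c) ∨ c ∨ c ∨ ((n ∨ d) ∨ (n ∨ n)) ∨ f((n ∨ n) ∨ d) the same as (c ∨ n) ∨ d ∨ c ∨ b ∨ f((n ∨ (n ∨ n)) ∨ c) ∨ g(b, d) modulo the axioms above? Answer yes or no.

Answer: no — b ∨ c ∨ c ∨ d ∨ f(d) ∨ g(b, c) vs b ∨ c ∨ c ∨ d ∨ f(c) ∨ g(b, d)

Derivation:
Left:  b ∨ g(b, c) ∨ c ∨ c ∨ ((n ∨ d) ∨ (n ∨ n)) ∨ f((n ∨ n) ∨ d)
  Merge nested applications:  b ∨ g(b, c) ∨ c ∨ c ∨ n ∨ d ∨ n ∨ n ∨ f((n ∨ n) ∨ d)
  Canonicalize subterm:  f((n ∨ n) ∨ d)  →  f(d)
  Drop the unit:  drop n (×3)
  Sort:  b ∨ c ∨ c ∨ d ∨ f(d) ∨ g(b, c)
Right:  (c ∨ n) ∨ d ∨ c ∨ b ∨ f((n ∨ (n ∨ n)) ∨ c) ∨ g(b, d)
  Merge nested applications:  c ∨ n ∨ d ∨ c ∨ b ∨ f((n ∨ (n ∨ n)) ∨ c) ∨ g(b, d)
  Canonicalize subterm:  f((n ∨ (n ∨ n)) ∨ c)  →  f(c)
  Units out:  drop n
  Sort arguments:  b ∨ c ∨ c ∨ d ∨ f(c) ∨ g(b, d)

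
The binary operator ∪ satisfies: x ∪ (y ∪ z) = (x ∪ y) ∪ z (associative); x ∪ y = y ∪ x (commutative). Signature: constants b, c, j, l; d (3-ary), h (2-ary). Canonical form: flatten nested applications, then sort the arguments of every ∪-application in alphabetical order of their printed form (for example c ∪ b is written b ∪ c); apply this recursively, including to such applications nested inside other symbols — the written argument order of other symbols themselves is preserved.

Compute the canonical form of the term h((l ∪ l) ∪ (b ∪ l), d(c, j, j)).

Answer: h(b ∪ l ∪ l ∪ l, d(c, j, j))

Derivation:
Descend into:  (l ∪ l) ∪ (b ∪ l)
Un-nest:  l ∪ l ∪ b ∪ l
Sort:  b ∪ l ∪ l ∪ l
Put back:  h(b ∪ l ∪ l ∪ l, d(c, j, j))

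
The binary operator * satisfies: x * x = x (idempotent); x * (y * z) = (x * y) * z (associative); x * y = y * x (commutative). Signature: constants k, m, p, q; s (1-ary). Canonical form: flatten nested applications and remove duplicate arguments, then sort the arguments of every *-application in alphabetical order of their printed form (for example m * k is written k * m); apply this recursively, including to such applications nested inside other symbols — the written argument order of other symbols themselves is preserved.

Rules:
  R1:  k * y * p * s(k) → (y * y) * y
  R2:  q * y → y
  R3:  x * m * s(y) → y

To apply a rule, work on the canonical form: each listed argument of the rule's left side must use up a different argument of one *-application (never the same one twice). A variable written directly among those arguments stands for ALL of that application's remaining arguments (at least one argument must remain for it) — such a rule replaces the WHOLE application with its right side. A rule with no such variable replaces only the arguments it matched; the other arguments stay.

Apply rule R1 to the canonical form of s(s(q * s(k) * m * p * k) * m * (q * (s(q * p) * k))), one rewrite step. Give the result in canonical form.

Canonical form:  s(k * m * q * s(k * m * p * q * s(k)) * s(p * q))
Apply R1:  consuming k, p, s(k);  y := m * q
The variable takes the whole remainder — replace the entire application.
New term:  s(k * m * q * s(m * q) * s(p * q))

Answer: s(k * m * q * s(m * q) * s(p * q))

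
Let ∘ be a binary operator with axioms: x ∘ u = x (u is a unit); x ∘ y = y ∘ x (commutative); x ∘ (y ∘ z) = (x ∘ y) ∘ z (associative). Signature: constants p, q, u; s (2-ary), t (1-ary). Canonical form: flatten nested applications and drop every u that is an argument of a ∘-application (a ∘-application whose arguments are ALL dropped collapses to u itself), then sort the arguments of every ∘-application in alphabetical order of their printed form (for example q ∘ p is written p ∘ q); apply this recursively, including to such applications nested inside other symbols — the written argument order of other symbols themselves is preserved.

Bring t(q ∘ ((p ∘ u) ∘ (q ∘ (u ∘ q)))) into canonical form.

Answer: t(p ∘ q ∘ q ∘ q)

Derivation:
Work inside:  q ∘ ((p ∘ u) ∘ (q ∘ (u ∘ q)))
Merge nested applications:  q ∘ p ∘ u ∘ q ∘ u ∘ q
Drop the unit:  drop u (×2)
Sort:  p ∘ q ∘ q ∘ q
Put back:  t(p ∘ q ∘ q ∘ q)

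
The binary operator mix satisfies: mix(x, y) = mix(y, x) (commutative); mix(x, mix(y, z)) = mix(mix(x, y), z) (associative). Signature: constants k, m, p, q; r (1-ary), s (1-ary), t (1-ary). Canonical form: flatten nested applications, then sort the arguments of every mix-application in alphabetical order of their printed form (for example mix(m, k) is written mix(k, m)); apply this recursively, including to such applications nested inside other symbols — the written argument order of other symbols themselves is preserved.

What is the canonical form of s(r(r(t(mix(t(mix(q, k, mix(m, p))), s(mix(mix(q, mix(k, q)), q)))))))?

Descend into:  mix(t(mix(q, k, mix(m, p))), s(mix(mix(q, mix(k, q)), q)))
Inside:  t(mix(q, k, mix(m, p)))  →  t(mix(k, m, p, q))
Simplify inside:  s(mix(mix(q, mix(k, q)), q))  →  s(mix(k, q, q, q))
Sort:  mix(s(mix(k, q, q, q)), t(mix(k, m, p, q)))
Rebuild:  s(r(r(t(mix(s(mix(k, q, q, q)), t(mix(k, m, p, q)))))))

Answer: s(r(r(t(mix(s(mix(k, q, q, q)), t(mix(k, m, p, q)))))))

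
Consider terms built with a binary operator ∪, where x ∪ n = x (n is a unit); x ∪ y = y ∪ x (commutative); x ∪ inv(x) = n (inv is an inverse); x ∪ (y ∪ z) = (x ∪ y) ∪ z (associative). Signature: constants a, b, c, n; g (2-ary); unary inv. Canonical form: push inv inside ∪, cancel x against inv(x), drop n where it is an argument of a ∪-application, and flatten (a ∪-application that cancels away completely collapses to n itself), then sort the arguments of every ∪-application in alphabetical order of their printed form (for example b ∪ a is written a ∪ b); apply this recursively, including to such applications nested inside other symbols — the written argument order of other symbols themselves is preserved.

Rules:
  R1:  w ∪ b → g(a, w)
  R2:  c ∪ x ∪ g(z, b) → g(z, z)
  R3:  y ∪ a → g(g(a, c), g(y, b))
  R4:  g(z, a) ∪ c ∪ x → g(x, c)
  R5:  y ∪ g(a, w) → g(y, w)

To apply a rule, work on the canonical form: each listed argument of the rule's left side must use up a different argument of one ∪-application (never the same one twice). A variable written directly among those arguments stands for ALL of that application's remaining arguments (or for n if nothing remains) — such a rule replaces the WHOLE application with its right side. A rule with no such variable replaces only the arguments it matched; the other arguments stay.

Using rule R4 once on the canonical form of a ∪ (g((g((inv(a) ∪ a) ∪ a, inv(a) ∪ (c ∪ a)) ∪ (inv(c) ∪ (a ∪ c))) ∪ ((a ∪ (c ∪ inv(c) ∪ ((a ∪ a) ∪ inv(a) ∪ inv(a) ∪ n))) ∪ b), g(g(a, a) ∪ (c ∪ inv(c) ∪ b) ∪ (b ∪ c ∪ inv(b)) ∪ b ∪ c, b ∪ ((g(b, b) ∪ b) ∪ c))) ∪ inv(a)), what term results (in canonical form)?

Canonical form:  g(a ∪ a ∪ b ∪ g(a, c), g(b ∪ b ∪ c ∪ c ∪ g(a, a), b ∪ b ∪ c ∪ g(b, b)))
Match R4:  consume c, g(a, a);  x := b ∪ b ∪ c, z := a
The extension variable absorbs all remaining arguments, so the whole application is rewritten.
New term:  g(a ∪ a ∪ b ∪ g(a, c), g(g(b ∪ b ∪ c, c), b ∪ b ∪ c ∪ g(b, b)))

Answer: g(a ∪ a ∪ b ∪ g(a, c), g(g(b ∪ b ∪ c, c), b ∪ b ∪ c ∪ g(b, b)))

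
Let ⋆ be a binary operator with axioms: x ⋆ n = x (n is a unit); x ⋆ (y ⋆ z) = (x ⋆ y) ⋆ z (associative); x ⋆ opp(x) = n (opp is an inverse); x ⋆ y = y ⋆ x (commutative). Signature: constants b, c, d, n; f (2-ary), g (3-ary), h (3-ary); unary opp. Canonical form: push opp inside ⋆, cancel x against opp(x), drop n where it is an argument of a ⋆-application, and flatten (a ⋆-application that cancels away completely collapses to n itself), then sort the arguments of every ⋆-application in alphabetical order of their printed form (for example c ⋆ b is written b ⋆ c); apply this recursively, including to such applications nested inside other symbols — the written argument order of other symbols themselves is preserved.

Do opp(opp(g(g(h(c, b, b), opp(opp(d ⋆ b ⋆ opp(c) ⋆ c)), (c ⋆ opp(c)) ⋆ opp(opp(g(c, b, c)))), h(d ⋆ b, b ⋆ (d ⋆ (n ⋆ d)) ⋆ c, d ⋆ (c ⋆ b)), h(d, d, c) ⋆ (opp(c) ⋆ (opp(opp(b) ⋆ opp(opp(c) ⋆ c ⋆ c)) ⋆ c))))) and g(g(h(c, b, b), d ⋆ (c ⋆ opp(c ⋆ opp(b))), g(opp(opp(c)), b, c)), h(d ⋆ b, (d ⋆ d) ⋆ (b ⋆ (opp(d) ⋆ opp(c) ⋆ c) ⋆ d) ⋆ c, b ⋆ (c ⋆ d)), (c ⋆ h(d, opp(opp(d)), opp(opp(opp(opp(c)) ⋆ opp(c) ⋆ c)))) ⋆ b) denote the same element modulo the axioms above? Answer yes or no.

Answer: yes — both canonical forms are g(g(h(c, b, b), b ⋆ d, g(c, b, c)), h(b ⋆ d, b ⋆ c ⋆ d ⋆ d, b ⋆ c ⋆ d), b ⋆ c ⋆ h(d, d, c))

Derivation:
Left:  opp(opp(g(g(h(c, b, b), opp(opp(d ⋆ b ⋆ opp(c) ⋆ c)), (c ⋆ opp(c)) ⋆ opp(opp(g(c, b, c)))), h(d ⋆ b, b ⋆ (d ⋆ (n ⋆ d)) ⋆ c, d ⋆ (c ⋆ b)), h(d, d, c) ⋆ (opp(c) ⋆ (opp(opp(b) ⋆ opp(opp(c) ⋆ c ⋆ c)) ⋆ c)))))
  Push opp inside:  distribute opp over ⋆ and collapse double opp
  Collect:  g(g(h(c, b, b), b ⋆ d, g(c, b, c)), h(b ⋆ d, b ⋆ c ⋆ d ⋆ d, b ⋆ c ⋆ d), b ⋆ c ⋆ h(d, d, c))
Right:  g(g(h(c, b, b), d ⋆ (c ⋆ opp(c ⋆ opp(b))), g(opp(opp(c)), b, c)), h(d ⋆ b, (d ⋆ d) ⋆ (b ⋆ (opp(d) ⋆ opp(c) ⋆ c) ⋆ d) ⋆ c, b ⋆ (c ⋆ d)), (c ⋆ h(d, opp(opp(d)), opp(opp(opp(opp(c)) ⋆ opp(c) ⋆ c)))) ⋆ b)
  Focus inside:  (c ⋆ h(d, opp(opp(d)), opp(opp(opp(opp(c)) ⋆ opp(c) ⋆ c)))) ⋆ b
  Push opp inside:  distribute opp over ⋆ and collapse double opp
  Combine occurrences:  c ⋆ h(d, d, c) ⋆ b
  Sort:  b ⋆ c ⋆ h(d, d, c)
  Rebuild:  g(g(h(c, b, b), b ⋆ d, g(c, b, c)), h(b ⋆ d, b ⋆ c ⋆ d ⋆ d, b ⋆ c ⋆ d), b ⋆ c ⋆ h(d, d, c))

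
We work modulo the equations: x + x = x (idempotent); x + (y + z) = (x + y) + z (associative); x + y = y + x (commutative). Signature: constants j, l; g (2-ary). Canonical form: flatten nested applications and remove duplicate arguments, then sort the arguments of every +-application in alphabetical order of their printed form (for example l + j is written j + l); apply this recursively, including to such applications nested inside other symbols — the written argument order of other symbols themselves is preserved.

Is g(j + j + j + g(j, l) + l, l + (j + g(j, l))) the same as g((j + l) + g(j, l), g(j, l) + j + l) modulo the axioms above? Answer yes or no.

Answer: yes — both canonical forms are g(g(j, l) + j + l, g(j, l) + j + l)

Derivation:
Left:  g(j + j + j + g(j, l) + l, l + (j + g(j, l)))
  Work inside:  j + j + j + g(j, l) + l
  Deduplicate:  drop duplicate j, j
  Order the arguments:  g(j, l) + j + l
  Rebuild:  g(g(j, l) + j + l, g(j, l) + j + l)
Right:  g((j + l) + g(j, l), g(j, l) + j + l)
  Descend into:  (j + l) + g(j, l)
  Un-nest:  j + l + g(j, l)
  Sort arguments:  g(j, l) + j + l
  Put back:  g(g(j, l) + j + l, g(j, l) + j + l)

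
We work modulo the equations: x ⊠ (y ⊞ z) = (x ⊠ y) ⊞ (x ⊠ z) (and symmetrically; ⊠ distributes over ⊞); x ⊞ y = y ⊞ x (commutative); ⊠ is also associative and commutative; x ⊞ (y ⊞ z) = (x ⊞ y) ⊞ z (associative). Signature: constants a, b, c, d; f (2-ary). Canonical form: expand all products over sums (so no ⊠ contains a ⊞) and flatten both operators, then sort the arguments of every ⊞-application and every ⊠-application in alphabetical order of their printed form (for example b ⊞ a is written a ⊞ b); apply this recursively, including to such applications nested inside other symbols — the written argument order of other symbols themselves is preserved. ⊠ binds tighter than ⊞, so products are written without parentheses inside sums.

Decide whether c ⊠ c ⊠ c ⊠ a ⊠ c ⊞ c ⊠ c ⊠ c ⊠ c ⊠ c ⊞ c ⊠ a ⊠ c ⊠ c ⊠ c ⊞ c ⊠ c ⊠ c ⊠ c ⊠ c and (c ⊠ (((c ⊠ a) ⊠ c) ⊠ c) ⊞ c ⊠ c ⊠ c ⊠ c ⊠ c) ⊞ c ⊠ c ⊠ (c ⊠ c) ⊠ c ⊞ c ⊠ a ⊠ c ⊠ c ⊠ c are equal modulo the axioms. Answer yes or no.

Left:  c ⊠ c ⊠ c ⊠ a ⊠ c ⊞ c ⊠ c ⊠ c ⊠ c ⊠ c ⊞ c ⊠ a ⊠ c ⊠ c ⊠ c ⊞ c ⊠ c ⊠ c ⊠ c ⊠ c
  Flatten:  a ⊠ c ⊠ c ⊠ c ⊠ c ⊞ c ⊠ c ⊠ c ⊠ c ⊠ c ⊞ a ⊠ c ⊠ c ⊠ c ⊠ c ⊞ c ⊠ c ⊠ c ⊠ c ⊠ c
  Sort:  a ⊠ c ⊠ c ⊠ c ⊠ c ⊞ a ⊠ c ⊠ c ⊠ c ⊠ c ⊞ c ⊠ c ⊠ c ⊠ c ⊠ c ⊞ c ⊠ c ⊠ c ⊠ c ⊠ c
Right:  (c ⊠ (((c ⊠ a) ⊠ c) ⊠ c) ⊞ c ⊠ c ⊠ c ⊠ c ⊠ c) ⊞ c ⊠ c ⊠ (c ⊠ c) ⊠ c ⊞ c ⊠ a ⊠ c ⊠ c ⊠ c
  Merge nested applications:  a ⊠ c ⊠ c ⊠ c ⊠ c ⊞ c ⊠ c ⊠ c ⊠ c ⊠ c ⊞ c ⊠ c ⊠ c ⊠ c ⊠ c ⊞ a ⊠ c ⊠ c ⊠ c ⊠ c
  Sort:  a ⊠ c ⊠ c ⊠ c ⊠ c ⊞ a ⊠ c ⊠ c ⊠ c ⊠ c ⊞ c ⊠ c ⊠ c ⊠ c ⊠ c ⊞ c ⊠ c ⊠ c ⊠ c ⊠ c

Answer: yes — both canonical forms are a ⊠ c ⊠ c ⊠ c ⊠ c ⊞ a ⊠ c ⊠ c ⊠ c ⊠ c ⊞ c ⊠ c ⊠ c ⊠ c ⊠ c ⊞ c ⊠ c ⊠ c ⊠ c ⊠ c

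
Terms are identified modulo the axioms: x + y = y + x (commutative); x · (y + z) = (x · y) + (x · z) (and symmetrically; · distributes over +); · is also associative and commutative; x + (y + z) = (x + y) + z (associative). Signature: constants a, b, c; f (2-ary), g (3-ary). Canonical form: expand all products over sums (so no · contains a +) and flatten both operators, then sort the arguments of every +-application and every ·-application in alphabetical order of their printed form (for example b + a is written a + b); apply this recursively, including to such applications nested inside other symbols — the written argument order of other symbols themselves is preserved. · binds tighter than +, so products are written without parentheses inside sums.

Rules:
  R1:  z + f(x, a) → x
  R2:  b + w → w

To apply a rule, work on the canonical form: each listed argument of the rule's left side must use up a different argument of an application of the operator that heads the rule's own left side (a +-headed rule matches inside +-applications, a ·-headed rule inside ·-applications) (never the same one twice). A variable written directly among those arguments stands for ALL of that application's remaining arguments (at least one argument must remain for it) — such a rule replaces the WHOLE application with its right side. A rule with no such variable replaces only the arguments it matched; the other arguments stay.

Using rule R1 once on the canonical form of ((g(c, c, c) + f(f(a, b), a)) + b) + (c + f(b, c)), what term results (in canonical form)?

Canonical form:  b + c + f(b, c) + f(f(a, b), a) + g(c, c, c)
Apply R1:  consuming f(f(a, b), a);  x := f(a, b), z := b + c + f(b, c) + g(c, c, c)
Every leftover argument binds to the variable; the entire application is replaced.
New term:  f(a, b)

Answer: f(a, b)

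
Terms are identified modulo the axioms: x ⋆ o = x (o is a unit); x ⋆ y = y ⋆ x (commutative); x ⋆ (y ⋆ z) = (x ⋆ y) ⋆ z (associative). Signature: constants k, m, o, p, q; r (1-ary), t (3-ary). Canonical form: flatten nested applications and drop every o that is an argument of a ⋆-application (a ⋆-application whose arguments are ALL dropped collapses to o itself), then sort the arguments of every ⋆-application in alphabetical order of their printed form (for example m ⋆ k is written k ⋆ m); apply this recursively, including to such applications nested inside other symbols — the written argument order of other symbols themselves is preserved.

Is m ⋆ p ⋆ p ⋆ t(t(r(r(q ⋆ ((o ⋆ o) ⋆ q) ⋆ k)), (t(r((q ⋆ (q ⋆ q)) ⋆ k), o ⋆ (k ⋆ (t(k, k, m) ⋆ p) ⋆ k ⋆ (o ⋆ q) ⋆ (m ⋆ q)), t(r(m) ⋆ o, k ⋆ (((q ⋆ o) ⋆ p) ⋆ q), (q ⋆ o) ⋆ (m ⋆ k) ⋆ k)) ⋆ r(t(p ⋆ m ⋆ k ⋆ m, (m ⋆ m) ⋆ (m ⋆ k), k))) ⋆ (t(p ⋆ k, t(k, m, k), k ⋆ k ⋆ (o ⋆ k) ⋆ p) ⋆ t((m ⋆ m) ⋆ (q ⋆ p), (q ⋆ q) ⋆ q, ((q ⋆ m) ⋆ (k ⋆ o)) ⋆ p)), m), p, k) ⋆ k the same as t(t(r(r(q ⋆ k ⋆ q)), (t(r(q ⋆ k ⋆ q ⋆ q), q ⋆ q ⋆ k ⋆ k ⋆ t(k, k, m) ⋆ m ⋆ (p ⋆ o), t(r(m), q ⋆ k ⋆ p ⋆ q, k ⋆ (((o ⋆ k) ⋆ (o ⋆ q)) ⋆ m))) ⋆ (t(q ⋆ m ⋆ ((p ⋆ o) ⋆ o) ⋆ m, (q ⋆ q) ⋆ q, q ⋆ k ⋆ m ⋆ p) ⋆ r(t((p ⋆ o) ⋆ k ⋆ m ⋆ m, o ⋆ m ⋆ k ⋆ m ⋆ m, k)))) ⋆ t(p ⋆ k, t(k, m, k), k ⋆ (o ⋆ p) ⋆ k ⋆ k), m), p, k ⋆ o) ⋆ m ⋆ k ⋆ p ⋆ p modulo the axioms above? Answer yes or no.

Answer: yes — both canonical forms are k ⋆ m ⋆ p ⋆ p ⋆ t(t(r(r(k ⋆ q ⋆ q)), r(t(k ⋆ m ⋆ m ⋆ p, k ⋆ m ⋆ m ⋆ m, k)) ⋆ t(k ⋆ p, t(k, m, k), k ⋆ k ⋆ k ⋆ p) ⋆ t(m ⋆ m ⋆ p ⋆ q, q ⋆ q ⋆ q, k ⋆ m ⋆ p ⋆ q) ⋆ t(r(k ⋆ q ⋆ q ⋆ q), k ⋆ k ⋆ m ⋆ p ⋆ q ⋆ q ⋆ t(k, k, m), t(r(m), k ⋆ p ⋆ q ⋆ q, k ⋆ k ⋆ m ⋆ q)), m), p, k)

Derivation:
Left:  m ⋆ p ⋆ p ⋆ t(t(r(r(q ⋆ ((o ⋆ o) ⋆ q) ⋆ k)), (t(r((q ⋆ (q ⋆ q)) ⋆ k), o ⋆ (k ⋆ (t(k, k, m) ⋆ p) ⋆ k ⋆ (o ⋆ q) ⋆ (m ⋆ q)), t(r(m) ⋆ o, k ⋆ (((q ⋆ o) ⋆ p) ⋆ q), (q ⋆ o) ⋆ (m ⋆ k) ⋆ k)) ⋆ r(t(p ⋆ m ⋆ k ⋆ m, (m ⋆ m) ⋆ (m ⋆ k), k))) ⋆ (t(p ⋆ k, t(k, m, k), k ⋆ k ⋆ (o ⋆ k) ⋆ p) ⋆ t((m ⋆ m) ⋆ (q ⋆ p), (q ⋆ q) ⋆ q, ((q ⋆ m) ⋆ (k ⋆ o)) ⋆ p)), m), p, k) ⋆ k
  Canonicalize subterm:  t(t(r(r(q ⋆ ((o ⋆ o) ⋆ q) ⋆ k)), (t(r((q ⋆ (q ⋆ q)) ⋆ k), o ⋆ (k ⋆ (t(k, k, m) ⋆ p) ⋆ k ⋆ (o ⋆ q) ⋆ (m ⋆ q)), t(r(m) ⋆ o, k ⋆ (((q ⋆ o) ⋆ p) ⋆ q), (q ⋆ o) ⋆ (m ⋆ k) ⋆ k)) ⋆ r(t(p ⋆ m ⋆ k ⋆ m, (m ⋆ m) ⋆ (m ⋆ k), k))) ⋆ (t(p ⋆ k, t(k, m, k), k ⋆ k ⋆ (o ⋆ k) ⋆ p) ⋆ t((m ⋆ m) ⋆ (q ⋆ p), (q ⋆ q) ⋆ q, ((q ⋆ m) ⋆ (k ⋆ o)) ⋆ p)), m), p, k)  →  t(t(r(r(k ⋆ q ⋆ q)), r(t(k ⋆ m ⋆ m ⋆ p, k ⋆ m ⋆ m ⋆ m, k)) ⋆ t(k ⋆ p, t(k, m, k), k ⋆ k ⋆ k ⋆ p) ⋆ t(m ⋆ m ⋆ p ⋆ q, q ⋆ q ⋆ q, k ⋆ m ⋆ p ⋆ q) ⋆ t(r(k ⋆ q ⋆ q ⋆ q), k ⋆ k ⋆ m ⋆ p ⋆ q ⋆ q ⋆ t(k, k, m), t(r(m), k ⋆ p ⋆ q ⋆ q, k ⋆ k ⋆ m ⋆ q)), m), p, k)
  Sort:  k ⋆ m ⋆ p ⋆ p ⋆ t(t(r(r(k ⋆ q ⋆ q)), r(t(k ⋆ m ⋆ m ⋆ p, k ⋆ m ⋆ m ⋆ m, k)) ⋆ t(k ⋆ p, t(k, m, k), k ⋆ k ⋆ k ⋆ p) ⋆ t(m ⋆ m ⋆ p ⋆ q, q ⋆ q ⋆ q, k ⋆ m ⋆ p ⋆ q) ⋆ t(r(k ⋆ q ⋆ q ⋆ q), k ⋆ k ⋆ m ⋆ p ⋆ q ⋆ q ⋆ t(k, k, m), t(r(m), k ⋆ p ⋆ q ⋆ q, k ⋆ k ⋆ m ⋆ q)), m), p, k)
Right:  t(t(r(r(q ⋆ k ⋆ q)), (t(r(q ⋆ k ⋆ q ⋆ q), q ⋆ q ⋆ k ⋆ k ⋆ t(k, k, m) ⋆ m ⋆ (p ⋆ o), t(r(m), q ⋆ k ⋆ p ⋆ q, k ⋆ (((o ⋆ k) ⋆ (o ⋆ q)) ⋆ m))) ⋆ (t(q ⋆ m ⋆ ((p ⋆ o) ⋆ o) ⋆ m, (q ⋆ q) ⋆ q, q ⋆ k ⋆ m ⋆ p) ⋆ r(t((p ⋆ o) ⋆ k ⋆ m ⋆ m, o ⋆ m ⋆ k ⋆ m ⋆ m, k)))) ⋆ t(p ⋆ k, t(k, m, k), k ⋆ (o ⋆ p) ⋆ k ⋆ k), m), p, k ⋆ o) ⋆ m ⋆ k ⋆ p ⋆ p
  Simplify inside:  t(t(r(r(q ⋆ k ⋆ q)), (t(r(q ⋆ k ⋆ q ⋆ q), q ⋆ q ⋆ k ⋆ k ⋆ t(k, k, m) ⋆ m ⋆ (p ⋆ o), t(r(m), q ⋆ k ⋆ p ⋆ q, k ⋆ (((o ⋆ k) ⋆ (o ⋆ q)) ⋆ m))) ⋆ (t(q ⋆ m ⋆ ((p ⋆ o) ⋆ o) ⋆ m, (q ⋆ q) ⋆ q, q ⋆ k ⋆ m ⋆ p) ⋆ r(t((p ⋆ o) ⋆ k ⋆ m ⋆ m, o ⋆ m ⋆ k ⋆ m ⋆ m, k)))) ⋆ t(p ⋆ k, t(k, m, k), k ⋆ (o ⋆ p) ⋆ k ⋆ k), m), p, k ⋆ o)  →  t(t(r(r(k ⋆ q ⋆ q)), r(t(k ⋆ m ⋆ m ⋆ p, k ⋆ m ⋆ m ⋆ m, k)) ⋆ t(k ⋆ p, t(k, m, k), k ⋆ k ⋆ k ⋆ p) ⋆ t(m ⋆ m ⋆ p ⋆ q, q ⋆ q ⋆ q, k ⋆ m ⋆ p ⋆ q) ⋆ t(r(k ⋆ q ⋆ q ⋆ q), k ⋆ k ⋆ m ⋆ p ⋆ q ⋆ q ⋆ t(k, k, m), t(r(m), k ⋆ p ⋆ q ⋆ q, k ⋆ k ⋆ m ⋆ q)), m), p, k)
  Order the arguments:  k ⋆ m ⋆ p ⋆ p ⋆ t(t(r(r(k ⋆ q ⋆ q)), r(t(k ⋆ m ⋆ m ⋆ p, k ⋆ m ⋆ m ⋆ m, k)) ⋆ t(k ⋆ p, t(k, m, k), k ⋆ k ⋆ k ⋆ p) ⋆ t(m ⋆ m ⋆ p ⋆ q, q ⋆ q ⋆ q, k ⋆ m ⋆ p ⋆ q) ⋆ t(r(k ⋆ q ⋆ q ⋆ q), k ⋆ k ⋆ m ⋆ p ⋆ q ⋆ q ⋆ t(k, k, m), t(r(m), k ⋆ p ⋆ q ⋆ q, k ⋆ k ⋆ m ⋆ q)), m), p, k)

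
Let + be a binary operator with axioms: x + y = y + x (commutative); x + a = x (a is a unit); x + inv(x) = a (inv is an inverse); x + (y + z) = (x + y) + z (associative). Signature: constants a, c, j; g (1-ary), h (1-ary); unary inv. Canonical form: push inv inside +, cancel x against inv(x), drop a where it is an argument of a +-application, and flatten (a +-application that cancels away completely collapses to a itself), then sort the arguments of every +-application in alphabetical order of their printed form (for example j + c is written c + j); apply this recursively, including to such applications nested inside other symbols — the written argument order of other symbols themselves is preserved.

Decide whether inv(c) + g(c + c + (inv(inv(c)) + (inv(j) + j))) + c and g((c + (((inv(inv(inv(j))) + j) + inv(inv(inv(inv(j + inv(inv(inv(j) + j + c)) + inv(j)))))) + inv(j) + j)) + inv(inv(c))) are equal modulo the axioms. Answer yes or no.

Answer: yes — both canonical forms are g(c + c + c)

Derivation:
Left:  inv(c) + g(c + c + (inv(inv(c)) + (inv(j) + j))) + c
  Push inv inside:  distribute inv over + and collapse double inv
  Cancel:  c cancels
  Collect:  g(c + c + c)
Right:  g((c + (((inv(inv(inv(j))) + j) + inv(inv(inv(inv(j + inv(inv(inv(j) + j + c)) + inv(j)))))) + inv(j) + j)) + inv(inv(c)))
  Focus inside:  (c + (((inv(inv(inv(j))) + j) + inv(inv(inv(inv(j + inv(inv(inv(j) + j + c)) + inv(j)))))) + inv(j) + j)) + inv(inv(c))
  Push inv inside:  distribute inv over + and collapse double inv
  Cancel:  j cancels
  Collect terms:  c + c + c
  Reassemble:  g(c + c + c)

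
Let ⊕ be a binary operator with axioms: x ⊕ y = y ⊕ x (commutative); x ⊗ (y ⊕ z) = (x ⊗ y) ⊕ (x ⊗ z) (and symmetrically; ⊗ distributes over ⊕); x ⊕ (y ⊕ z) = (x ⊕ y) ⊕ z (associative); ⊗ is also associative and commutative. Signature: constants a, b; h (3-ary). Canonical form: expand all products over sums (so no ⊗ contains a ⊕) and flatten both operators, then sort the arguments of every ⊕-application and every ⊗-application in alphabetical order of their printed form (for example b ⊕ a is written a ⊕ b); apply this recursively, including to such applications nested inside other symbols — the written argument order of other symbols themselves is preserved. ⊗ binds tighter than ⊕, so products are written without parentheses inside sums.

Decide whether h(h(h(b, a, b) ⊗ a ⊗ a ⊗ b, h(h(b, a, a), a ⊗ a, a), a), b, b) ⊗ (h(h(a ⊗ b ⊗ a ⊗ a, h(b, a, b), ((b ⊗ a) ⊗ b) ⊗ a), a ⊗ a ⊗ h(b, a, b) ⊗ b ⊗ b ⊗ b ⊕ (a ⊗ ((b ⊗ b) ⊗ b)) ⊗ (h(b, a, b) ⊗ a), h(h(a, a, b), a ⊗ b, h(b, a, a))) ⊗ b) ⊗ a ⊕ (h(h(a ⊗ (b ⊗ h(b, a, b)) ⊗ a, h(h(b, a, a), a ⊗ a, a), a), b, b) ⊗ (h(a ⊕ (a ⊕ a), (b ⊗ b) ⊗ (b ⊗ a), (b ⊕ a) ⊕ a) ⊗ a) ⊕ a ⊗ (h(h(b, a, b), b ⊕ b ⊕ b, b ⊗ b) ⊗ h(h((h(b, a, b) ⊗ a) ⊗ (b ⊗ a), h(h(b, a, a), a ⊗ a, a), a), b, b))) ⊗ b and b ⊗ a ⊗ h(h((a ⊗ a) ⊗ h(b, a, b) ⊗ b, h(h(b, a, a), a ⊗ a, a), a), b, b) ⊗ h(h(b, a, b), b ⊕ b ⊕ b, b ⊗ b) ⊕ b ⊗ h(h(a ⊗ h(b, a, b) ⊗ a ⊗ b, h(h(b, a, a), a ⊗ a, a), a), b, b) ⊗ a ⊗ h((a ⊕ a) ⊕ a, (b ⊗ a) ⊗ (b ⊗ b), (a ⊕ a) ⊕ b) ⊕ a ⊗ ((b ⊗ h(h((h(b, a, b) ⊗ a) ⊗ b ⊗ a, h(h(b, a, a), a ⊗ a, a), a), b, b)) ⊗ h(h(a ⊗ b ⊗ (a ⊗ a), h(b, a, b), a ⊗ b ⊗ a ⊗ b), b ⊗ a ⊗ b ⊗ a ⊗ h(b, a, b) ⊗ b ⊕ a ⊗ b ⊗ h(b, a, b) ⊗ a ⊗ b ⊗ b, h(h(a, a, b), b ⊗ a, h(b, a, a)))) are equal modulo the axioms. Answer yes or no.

Answer: yes — both canonical forms are a ⊗ b ⊗ h(a ⊕ a ⊕ a, a ⊗ b ⊗ b ⊗ b, a ⊕ a ⊕ b) ⊗ h(h(a ⊗ a ⊗ b ⊗ h(b, a, b), h(h(b, a, a), a ⊗ a, a), a), b, b) ⊕ a ⊗ b ⊗ h(h(a ⊗ a ⊗ a ⊗ b, h(b, a, b), a ⊗ a ⊗ b ⊗ b), a ⊗ a ⊗ b ⊗ b ⊗ b ⊗ h(b, a, b) ⊕ a ⊗ a ⊗ b ⊗ b ⊗ b ⊗ h(b, a, b), h(h(a, a, b), a ⊗ b, h(b, a, a))) ⊗ h(h(a ⊗ a ⊗ b ⊗ h(b, a, b), h(h(b, a, a), a ⊗ a, a), a), b, b) ⊕ a ⊗ b ⊗ h(h(a ⊗ a ⊗ b ⊗ h(b, a, b), h(h(b, a, a), a ⊗ a, a), a), b, b) ⊗ h(h(b, a, b), b ⊕ b ⊕ b, b ⊗ b)

Derivation:
Left:  h(h(h(b, a, b) ⊗ a ⊗ a ⊗ b, h(h(b, a, a), a ⊗ a, a), a), b, b) ⊗ (h(h(a ⊗ b ⊗ a ⊗ a, h(b, a, b), ((b ⊗ a) ⊗ b) ⊗ a), a ⊗ a ⊗ h(b, a, b) ⊗ b ⊗ b ⊗ b ⊕ (a ⊗ ((b ⊗ b) ⊗ b)) ⊗ (h(b, a, b) ⊗ a), h(h(a, a, b), a ⊗ b, h(b, a, a))) ⊗ b) ⊗ a ⊕ (h(h(a ⊗ (b ⊗ h(b, a, b)) ⊗ a, h(h(b, a, a), a ⊗ a, a), a), b, b) ⊗ (h(a ⊕ (a ⊕ a), (b ⊗ b) ⊗ (b ⊗ a), (b ⊕ a) ⊕ a) ⊗ a) ⊕ a ⊗ (h(h(b, a, b), b ⊕ b ⊕ b, b ⊗ b) ⊗ h(h((h(b, a, b) ⊗ a) ⊗ (b ⊗ a), h(h(b, a, a), a ⊗ a, a), a), b, b))) ⊗ b
  Distribute:  a ⊗ b ⊗ h(h(a ⊗ a ⊗ a ⊗ b, h(b, a, b), a ⊗ a ⊗ b ⊗ b), a ⊗ a ⊗ b ⊗ b ⊗ b ⊗ h(b, a, b) ⊕ a ⊗ a ⊗ b ⊗ b ⊗ b ⊗ h(b, a, b), h(h(a, a, b), a ⊗ b, h(b, a, a))) ⊗ h(h(a ⊗ a ⊗ b ⊗ h(b, a, b), h(h(b, a, a), a ⊗ a, a), a), b, b) ⊕ a ⊗ b ⊗ h(a ⊕ a ⊕ a, a ⊗ b ⊗ b ⊗ b, a ⊕ a ⊕ b) ⊗ h(h(a ⊗ a ⊗ b ⊗ h(b, a, b), h(h(b, a, a), a ⊗ a, a), a), b, b) ⊕ a ⊗ b ⊗ h(h(a ⊗ a ⊗ b ⊗ h(b, a, b), h(h(b, a, a), a ⊗ a, a), a), b, b) ⊗ h(h(b, a, b), b ⊕ b ⊕ b, b ⊗ b)
  Sort arguments:  a ⊗ b ⊗ h(a ⊕ a ⊕ a, a ⊗ b ⊗ b ⊗ b, a ⊕ a ⊕ b) ⊗ h(h(a ⊗ a ⊗ b ⊗ h(b, a, b), h(h(b, a, a), a ⊗ a, a), a), b, b) ⊕ a ⊗ b ⊗ h(h(a ⊗ a ⊗ a ⊗ b, h(b, a, b), a ⊗ a ⊗ b ⊗ b), a ⊗ a ⊗ b ⊗ b ⊗ b ⊗ h(b, a, b) ⊕ a ⊗ a ⊗ b ⊗ b ⊗ b ⊗ h(b, a, b), h(h(a, a, b), a ⊗ b, h(b, a, a))) ⊗ h(h(a ⊗ a ⊗ b ⊗ h(b, a, b), h(h(b, a, a), a ⊗ a, a), a), b, b) ⊕ a ⊗ b ⊗ h(h(a ⊗ a ⊗ b ⊗ h(b, a, b), h(h(b, a, a), a ⊗ a, a), a), b, b) ⊗ h(h(b, a, b), b ⊕ b ⊕ b, b ⊗ b)
Right:  b ⊗ a ⊗ h(h((a ⊗ a) ⊗ h(b, a, b) ⊗ b, h(h(b, a, a), a ⊗ a, a), a), b, b) ⊗ h(h(b, a, b), b ⊕ b ⊕ b, b ⊗ b) ⊕ b ⊗ h(h(a ⊗ h(b, a, b) ⊗ a ⊗ b, h(h(b, a, a), a ⊗ a, a), a), b, b) ⊗ a ⊗ h((a ⊕ a) ⊕ a, (b ⊗ a) ⊗ (b ⊗ b), (a ⊕ a) ⊕ b) ⊕ a ⊗ ((b ⊗ h(h((h(b, a, b) ⊗ a) ⊗ b ⊗ a, h(h(b, a, a), a ⊗ a, a), a), b, b)) ⊗ h(h(a ⊗ b ⊗ (a ⊗ a), h(b, a, b), a ⊗ b ⊗ a ⊗ b), b ⊗ a ⊗ b ⊗ a ⊗ h(b, a, b) ⊗ b ⊕ a ⊗ b ⊗ h(b, a, b) ⊗ a ⊗ b ⊗ b, h(h(a, a, b), b ⊗ a, h(b, a, a))))
  Flatten:  a ⊗ b ⊗ h(h(a ⊗ a ⊗ b ⊗ h(b, a, b), h(h(b, a, a), a ⊗ a, a), a), b, b) ⊗ h(h(b, a, b), b ⊕ b ⊕ b, b ⊗ b) ⊕ a ⊗ b ⊗ h(a ⊕ a ⊕ a, a ⊗ b ⊗ b ⊗ b, a ⊕ a ⊕ b) ⊗ h(h(a ⊗ a ⊗ b ⊗ h(b, a, b), h(h(b, a, a), a ⊗ a, a), a), b, b) ⊕ a ⊗ b ⊗ h(h(a ⊗ a ⊗ a ⊗ b, h(b, a, b), a ⊗ a ⊗ b ⊗ b), a ⊗ a ⊗ b ⊗ b ⊗ b ⊗ h(b, a, b) ⊕ a ⊗ a ⊗ b ⊗ b ⊗ b ⊗ h(b, a, b), h(h(a, a, b), a ⊗ b, h(b, a, a))) ⊗ h(h(a ⊗ a ⊗ b ⊗ h(b, a, b), h(h(b, a, a), a ⊗ a, a), a), b, b)
  Sort:  a ⊗ b ⊗ h(a ⊕ a ⊕ a, a ⊗ b ⊗ b ⊗ b, a ⊕ a ⊕ b) ⊗ h(h(a ⊗ a ⊗ b ⊗ h(b, a, b), h(h(b, a, a), a ⊗ a, a), a), b, b) ⊕ a ⊗ b ⊗ h(h(a ⊗ a ⊗ a ⊗ b, h(b, a, b), a ⊗ a ⊗ b ⊗ b), a ⊗ a ⊗ b ⊗ b ⊗ b ⊗ h(b, a, b) ⊕ a ⊗ a ⊗ b ⊗ b ⊗ b ⊗ h(b, a, b), h(h(a, a, b), a ⊗ b, h(b, a, a))) ⊗ h(h(a ⊗ a ⊗ b ⊗ h(b, a, b), h(h(b, a, a), a ⊗ a, a), a), b, b) ⊕ a ⊗ b ⊗ h(h(a ⊗ a ⊗ b ⊗ h(b, a, b), h(h(b, a, a), a ⊗ a, a), a), b, b) ⊗ h(h(b, a, b), b ⊕ b ⊕ b, b ⊗ b)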